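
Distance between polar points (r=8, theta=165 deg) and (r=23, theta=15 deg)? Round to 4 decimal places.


d = sqrt(r1^2 + r2^2 - 2*r1*r2*cos(t2-t1))
d = sqrt(8^2 + 23^2 - 2*8*23*cos(15-165)) = 30.1943

30.1943


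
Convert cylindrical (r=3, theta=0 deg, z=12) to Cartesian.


x = 3 * cos(0) = 3
y = 3 * sin(0) = 0
z = 12

(3, 0, 12)


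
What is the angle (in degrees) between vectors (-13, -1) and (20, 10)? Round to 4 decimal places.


dot = -13*20 + -1*10 = -270
|u| = 13.0384, |v| = 22.3607
cos(angle) = -0.9261
angle = 157.8337 degrees

157.8337 degrees


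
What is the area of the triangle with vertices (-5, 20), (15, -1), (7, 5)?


Area = |x1(y2-y3) + x2(y3-y1) + x3(y1-y2)| / 2
= |-5*(-1-5) + 15*(5-20) + 7*(20--1)| / 2
= 24

24


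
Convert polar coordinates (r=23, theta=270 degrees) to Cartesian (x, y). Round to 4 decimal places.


x = 23 * cos(270) = 0
y = 23 * sin(270) = -23

(0, -23)


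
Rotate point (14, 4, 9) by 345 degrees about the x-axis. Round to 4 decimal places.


x' = 14
y' = 4*cos(345) - 9*sin(345) = 6.1931
z' = 4*sin(345) + 9*cos(345) = 7.6581

(14, 6.1931, 7.6581)


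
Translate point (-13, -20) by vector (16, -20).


Translation: (x+dx, y+dy) = (-13+16, -20+-20) = (3, -40)

(3, -40)


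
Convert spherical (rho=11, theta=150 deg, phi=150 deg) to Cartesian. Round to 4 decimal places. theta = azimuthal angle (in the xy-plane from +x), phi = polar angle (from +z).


x = 11 * sin(150) * cos(150) = -4.7631
y = 11 * sin(150) * sin(150) = 2.75
z = 11 * cos(150) = -9.5263

(-4.7631, 2.75, -9.5263)


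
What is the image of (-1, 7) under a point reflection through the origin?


Reflection through origin: (x, y) -> (-x, -y)
(-1, 7) -> (1, -7)

(1, -7)


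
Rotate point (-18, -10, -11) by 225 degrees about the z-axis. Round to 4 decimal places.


x' = -18*cos(225) - -10*sin(225) = 5.6569
y' = -18*sin(225) + -10*cos(225) = 19.799
z' = -11

(5.6569, 19.799, -11)


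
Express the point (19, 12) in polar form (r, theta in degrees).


r = sqrt(19^2 + 12^2) = 22.4722
theta = atan2(12, 19) = 32.2756 degrees

r = 22.4722, theta = 32.2756 degrees


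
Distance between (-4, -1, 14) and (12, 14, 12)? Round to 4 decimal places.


d = sqrt((12--4)^2 + (14--1)^2 + (12-14)^2) = 22.0227

22.0227


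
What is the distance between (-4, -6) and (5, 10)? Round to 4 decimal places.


d = sqrt((5--4)^2 + (10--6)^2) = 18.3576

18.3576


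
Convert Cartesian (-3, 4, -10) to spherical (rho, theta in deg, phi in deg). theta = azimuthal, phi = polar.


rho = sqrt((-3)^2 + 4^2 + (-10)^2) = 11.1803
theta = atan2(4, -3) = 126.8699 deg
phi = acos(-10/11.1803) = 153.4349 deg

rho = 11.1803, theta = 126.8699 deg, phi = 153.4349 deg


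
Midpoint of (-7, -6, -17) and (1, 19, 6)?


Midpoint = ((-7+1)/2, (-6+19)/2, (-17+6)/2) = (-3, 6.5, -5.5)

(-3, 6.5, -5.5)


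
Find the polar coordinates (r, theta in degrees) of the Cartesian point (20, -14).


r = sqrt(20^2 + (-14)^2) = 24.4131
theta = atan2(-14, 20) = 325.008 degrees

r = 24.4131, theta = 325.008 degrees


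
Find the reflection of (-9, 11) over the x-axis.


Reflection across x-axis: (x, y) -> (x, -y)
(-9, 11) -> (-9, -11)

(-9, -11)


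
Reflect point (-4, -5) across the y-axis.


Reflection across y-axis: (x, y) -> (-x, y)
(-4, -5) -> (4, -5)

(4, -5)


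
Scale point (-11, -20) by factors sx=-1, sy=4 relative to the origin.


Scaling: (x*sx, y*sy) = (-11*-1, -20*4) = (11, -80)

(11, -80)


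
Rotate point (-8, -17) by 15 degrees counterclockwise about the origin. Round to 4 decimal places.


x' = -8*cos(15) - -17*sin(15) = -3.3275
y' = -8*sin(15) + -17*cos(15) = -18.4913

(-3.3275, -18.4913)


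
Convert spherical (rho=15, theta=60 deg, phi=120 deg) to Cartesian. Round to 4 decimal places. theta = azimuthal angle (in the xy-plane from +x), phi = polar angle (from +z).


x = 15 * sin(120) * cos(60) = 6.4952
y = 15 * sin(120) * sin(60) = 11.25
z = 15 * cos(120) = -7.5

(6.4952, 11.25, -7.5)


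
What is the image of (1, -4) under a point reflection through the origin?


Reflection through origin: (x, y) -> (-x, -y)
(1, -4) -> (-1, 4)

(-1, 4)


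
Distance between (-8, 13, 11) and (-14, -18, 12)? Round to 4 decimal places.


d = sqrt((-14--8)^2 + (-18-13)^2 + (12-11)^2) = 31.5911

31.5911


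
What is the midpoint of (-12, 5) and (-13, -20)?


Midpoint = ((-12+-13)/2, (5+-20)/2) = (-12.5, -7.5)

(-12.5, -7.5)


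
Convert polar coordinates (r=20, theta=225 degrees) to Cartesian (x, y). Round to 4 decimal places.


x = 20 * cos(225) = -14.1421
y = 20 * sin(225) = -14.1421

(-14.1421, -14.1421)


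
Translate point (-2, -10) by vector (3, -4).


Translation: (x+dx, y+dy) = (-2+3, -10+-4) = (1, -14)

(1, -14)


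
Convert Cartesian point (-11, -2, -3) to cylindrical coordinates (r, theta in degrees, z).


r = sqrt((-11)^2 + (-2)^2) = 11.1803
theta = atan2(-2, -11) = 190.3048 deg
z = -3

r = 11.1803, theta = 190.3048 deg, z = -3


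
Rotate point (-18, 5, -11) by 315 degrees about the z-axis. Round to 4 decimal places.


x' = -18*cos(315) - 5*sin(315) = -9.1924
y' = -18*sin(315) + 5*cos(315) = 16.2635
z' = -11

(-9.1924, 16.2635, -11)


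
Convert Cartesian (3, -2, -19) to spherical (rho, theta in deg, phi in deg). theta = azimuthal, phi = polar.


rho = sqrt(3^2 + (-2)^2 + (-19)^2) = 19.3391
theta = atan2(-2, 3) = 326.3099 deg
phi = acos(-19/19.3391) = 169.255 deg

rho = 19.3391, theta = 326.3099 deg, phi = 169.255 deg


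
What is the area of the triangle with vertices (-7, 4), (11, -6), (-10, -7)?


Area = |x1(y2-y3) + x2(y3-y1) + x3(y1-y2)| / 2
= |-7*(-6--7) + 11*(-7-4) + -10*(4--6)| / 2
= 114

114


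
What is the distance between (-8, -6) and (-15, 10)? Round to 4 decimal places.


d = sqrt((-15--8)^2 + (10--6)^2) = 17.4642

17.4642


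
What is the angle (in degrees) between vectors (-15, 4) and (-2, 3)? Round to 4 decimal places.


dot = -15*-2 + 4*3 = 42
|u| = 15.5242, |v| = 3.6056
cos(angle) = 0.7504
angle = 41.3785 degrees

41.3785 degrees


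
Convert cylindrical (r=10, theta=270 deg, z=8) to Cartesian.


x = 10 * cos(270) = 0
y = 10 * sin(270) = -10
z = 8

(0, -10, 8)


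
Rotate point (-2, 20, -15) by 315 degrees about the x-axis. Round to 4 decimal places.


x' = -2
y' = 20*cos(315) - -15*sin(315) = 3.5355
z' = 20*sin(315) + -15*cos(315) = -24.7487

(-2, 3.5355, -24.7487)


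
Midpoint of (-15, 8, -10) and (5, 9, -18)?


Midpoint = ((-15+5)/2, (8+9)/2, (-10+-18)/2) = (-5, 8.5, -14)

(-5, 8.5, -14)


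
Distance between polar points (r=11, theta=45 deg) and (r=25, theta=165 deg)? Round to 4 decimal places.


d = sqrt(r1^2 + r2^2 - 2*r1*r2*cos(t2-t1))
d = sqrt(11^2 + 25^2 - 2*11*25*cos(165-45)) = 31.9531

31.9531


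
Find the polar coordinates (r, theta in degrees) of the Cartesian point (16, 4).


r = sqrt(16^2 + 4^2) = 16.4924
theta = atan2(4, 16) = 14.0362 degrees

r = 16.4924, theta = 14.0362 degrees


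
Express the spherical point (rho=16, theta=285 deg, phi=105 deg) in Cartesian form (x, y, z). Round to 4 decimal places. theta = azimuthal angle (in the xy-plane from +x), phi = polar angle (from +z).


x = 16 * sin(105) * cos(285) = 4
y = 16 * sin(105) * sin(285) = -14.9282
z = 16 * cos(105) = -4.1411

(4, -14.9282, -4.1411)


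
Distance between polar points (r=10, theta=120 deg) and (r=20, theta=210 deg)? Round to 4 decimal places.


d = sqrt(r1^2 + r2^2 - 2*r1*r2*cos(t2-t1))
d = sqrt(10^2 + 20^2 - 2*10*20*cos(210-120)) = 22.3607

22.3607


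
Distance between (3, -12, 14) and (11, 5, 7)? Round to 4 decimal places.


d = sqrt((11-3)^2 + (5--12)^2 + (7-14)^2) = 20.0499

20.0499


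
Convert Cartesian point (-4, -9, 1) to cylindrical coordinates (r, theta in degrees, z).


r = sqrt((-4)^2 + (-9)^2) = 9.8489
theta = atan2(-9, -4) = 246.0375 deg
z = 1

r = 9.8489, theta = 246.0375 deg, z = 1


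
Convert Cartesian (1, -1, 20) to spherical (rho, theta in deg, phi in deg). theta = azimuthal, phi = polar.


rho = sqrt(1^2 + (-1)^2 + 20^2) = 20.0499
theta = atan2(-1, 1) = 315 deg
phi = acos(20/20.0499) = 4.0447 deg

rho = 20.0499, theta = 315 deg, phi = 4.0447 deg


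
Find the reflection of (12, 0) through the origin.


Reflection through origin: (x, y) -> (-x, -y)
(12, 0) -> (-12, 0)

(-12, 0)


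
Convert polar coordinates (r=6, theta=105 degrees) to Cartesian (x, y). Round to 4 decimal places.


x = 6 * cos(105) = -1.5529
y = 6 * sin(105) = 5.7956

(-1.5529, 5.7956)


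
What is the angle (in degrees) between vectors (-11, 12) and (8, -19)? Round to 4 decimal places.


dot = -11*8 + 12*-19 = -316
|u| = 16.2788, |v| = 20.6155
cos(angle) = -0.9416
angle = 160.3232 degrees

160.3232 degrees


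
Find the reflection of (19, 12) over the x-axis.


Reflection across x-axis: (x, y) -> (x, -y)
(19, 12) -> (19, -12)

(19, -12)


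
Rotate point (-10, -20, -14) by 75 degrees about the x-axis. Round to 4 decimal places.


x' = -10
y' = -20*cos(75) - -14*sin(75) = 8.3466
z' = -20*sin(75) + -14*cos(75) = -22.942

(-10, 8.3466, -22.942)


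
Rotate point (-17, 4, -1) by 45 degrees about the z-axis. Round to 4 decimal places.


x' = -17*cos(45) - 4*sin(45) = -14.8492
y' = -17*sin(45) + 4*cos(45) = -9.1924
z' = -1

(-14.8492, -9.1924, -1)


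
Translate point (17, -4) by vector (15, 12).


Translation: (x+dx, y+dy) = (17+15, -4+12) = (32, 8)

(32, 8)


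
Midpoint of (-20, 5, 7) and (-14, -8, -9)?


Midpoint = ((-20+-14)/2, (5+-8)/2, (7+-9)/2) = (-17, -1.5, -1)

(-17, -1.5, -1)


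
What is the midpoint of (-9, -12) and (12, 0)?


Midpoint = ((-9+12)/2, (-12+0)/2) = (1.5, -6)

(1.5, -6)


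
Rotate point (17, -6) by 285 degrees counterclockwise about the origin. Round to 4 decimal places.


x' = 17*cos(285) - -6*sin(285) = -1.3956
y' = 17*sin(285) + -6*cos(285) = -17.9737

(-1.3956, -17.9737)


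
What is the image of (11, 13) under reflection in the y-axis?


Reflection across y-axis: (x, y) -> (-x, y)
(11, 13) -> (-11, 13)

(-11, 13)


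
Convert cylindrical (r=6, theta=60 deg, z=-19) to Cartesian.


x = 6 * cos(60) = 3
y = 6 * sin(60) = 5.1962
z = -19

(3, 5.1962, -19)


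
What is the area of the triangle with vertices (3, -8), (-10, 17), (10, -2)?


Area = |x1(y2-y3) + x2(y3-y1) + x3(y1-y2)| / 2
= |3*(17--2) + -10*(-2--8) + 10*(-8-17)| / 2
= 126.5

126.5


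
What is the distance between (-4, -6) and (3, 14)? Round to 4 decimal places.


d = sqrt((3--4)^2 + (14--6)^2) = 21.1896

21.1896


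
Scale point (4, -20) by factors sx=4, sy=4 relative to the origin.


Scaling: (x*sx, y*sy) = (4*4, -20*4) = (16, -80)

(16, -80)


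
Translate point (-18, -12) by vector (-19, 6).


Translation: (x+dx, y+dy) = (-18+-19, -12+6) = (-37, -6)

(-37, -6)


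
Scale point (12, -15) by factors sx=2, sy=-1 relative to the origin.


Scaling: (x*sx, y*sy) = (12*2, -15*-1) = (24, 15)

(24, 15)


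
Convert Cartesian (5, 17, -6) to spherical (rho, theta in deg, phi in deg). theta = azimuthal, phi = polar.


rho = sqrt(5^2 + 17^2 + (-6)^2) = 18.7083
theta = atan2(17, 5) = 73.6105 deg
phi = acos(-6/18.7083) = 108.7061 deg

rho = 18.7083, theta = 73.6105 deg, phi = 108.7061 deg


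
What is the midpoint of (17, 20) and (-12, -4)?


Midpoint = ((17+-12)/2, (20+-4)/2) = (2.5, 8)

(2.5, 8)


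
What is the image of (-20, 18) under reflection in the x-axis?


Reflection across x-axis: (x, y) -> (x, -y)
(-20, 18) -> (-20, -18)

(-20, -18)


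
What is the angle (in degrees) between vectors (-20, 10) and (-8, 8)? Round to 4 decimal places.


dot = -20*-8 + 10*8 = 240
|u| = 22.3607, |v| = 11.3137
cos(angle) = 0.9487
angle = 18.4349 degrees

18.4349 degrees


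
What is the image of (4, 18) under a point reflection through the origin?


Reflection through origin: (x, y) -> (-x, -y)
(4, 18) -> (-4, -18)

(-4, -18)


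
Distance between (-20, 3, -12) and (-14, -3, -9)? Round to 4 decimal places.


d = sqrt((-14--20)^2 + (-3-3)^2 + (-9--12)^2) = 9

9


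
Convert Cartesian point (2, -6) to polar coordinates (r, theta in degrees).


r = sqrt(2^2 + (-6)^2) = 6.3246
theta = atan2(-6, 2) = 288.4349 degrees

r = 6.3246, theta = 288.4349 degrees


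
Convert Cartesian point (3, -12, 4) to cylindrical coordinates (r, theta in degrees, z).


r = sqrt(3^2 + (-12)^2) = 12.3693
theta = atan2(-12, 3) = 284.0362 deg
z = 4

r = 12.3693, theta = 284.0362 deg, z = 4


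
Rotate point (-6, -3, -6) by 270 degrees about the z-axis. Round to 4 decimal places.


x' = -6*cos(270) - -3*sin(270) = -3
y' = -6*sin(270) + -3*cos(270) = 6
z' = -6

(-3, 6, -6)


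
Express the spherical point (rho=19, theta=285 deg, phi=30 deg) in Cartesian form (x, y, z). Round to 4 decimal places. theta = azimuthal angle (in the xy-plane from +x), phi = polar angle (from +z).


x = 19 * sin(30) * cos(285) = 2.4588
y = 19 * sin(30) * sin(285) = -9.1763
z = 19 * cos(30) = 16.4545

(2.4588, -9.1763, 16.4545)


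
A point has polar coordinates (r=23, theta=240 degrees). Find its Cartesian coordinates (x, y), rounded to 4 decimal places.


x = 23 * cos(240) = -11.5
y = 23 * sin(240) = -19.9186

(-11.5, -19.9186)


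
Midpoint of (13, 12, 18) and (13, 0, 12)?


Midpoint = ((13+13)/2, (12+0)/2, (18+12)/2) = (13, 6, 15)

(13, 6, 15)


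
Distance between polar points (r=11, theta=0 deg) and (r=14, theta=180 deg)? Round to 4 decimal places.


d = sqrt(r1^2 + r2^2 - 2*r1*r2*cos(t2-t1))
d = sqrt(11^2 + 14^2 - 2*11*14*cos(180-0)) = 25

25


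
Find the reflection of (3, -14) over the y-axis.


Reflection across y-axis: (x, y) -> (-x, y)
(3, -14) -> (-3, -14)

(-3, -14)


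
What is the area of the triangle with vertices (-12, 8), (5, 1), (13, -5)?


Area = |x1(y2-y3) + x2(y3-y1) + x3(y1-y2)| / 2
= |-12*(1--5) + 5*(-5-8) + 13*(8-1)| / 2
= 23

23


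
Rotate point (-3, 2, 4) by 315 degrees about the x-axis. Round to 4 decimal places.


x' = -3
y' = 2*cos(315) - 4*sin(315) = 4.2426
z' = 2*sin(315) + 4*cos(315) = 1.4142

(-3, 4.2426, 1.4142)


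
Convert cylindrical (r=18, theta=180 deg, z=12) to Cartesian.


x = 18 * cos(180) = -18
y = 18 * sin(180) = 0
z = 12

(-18, 0, 12)


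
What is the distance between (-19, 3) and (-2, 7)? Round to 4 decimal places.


d = sqrt((-2--19)^2 + (7-3)^2) = 17.4642

17.4642


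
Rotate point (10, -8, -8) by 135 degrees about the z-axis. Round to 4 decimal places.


x' = 10*cos(135) - -8*sin(135) = -1.4142
y' = 10*sin(135) + -8*cos(135) = 12.7279
z' = -8

(-1.4142, 12.7279, -8)


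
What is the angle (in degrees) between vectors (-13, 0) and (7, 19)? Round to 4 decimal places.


dot = -13*7 + 0*19 = -91
|u| = 13, |v| = 20.2485
cos(angle) = -0.3457
angle = 110.2249 degrees

110.2249 degrees


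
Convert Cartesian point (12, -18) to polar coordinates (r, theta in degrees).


r = sqrt(12^2 + (-18)^2) = 21.6333
theta = atan2(-18, 12) = 303.6901 degrees

r = 21.6333, theta = 303.6901 degrees


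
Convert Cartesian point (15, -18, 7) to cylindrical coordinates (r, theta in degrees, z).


r = sqrt(15^2 + (-18)^2) = 23.4307
theta = atan2(-18, 15) = 309.8056 deg
z = 7

r = 23.4307, theta = 309.8056 deg, z = 7


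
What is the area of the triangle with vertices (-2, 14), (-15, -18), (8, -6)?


Area = |x1(y2-y3) + x2(y3-y1) + x3(y1-y2)| / 2
= |-2*(-18--6) + -15*(-6-14) + 8*(14--18)| / 2
= 290

290


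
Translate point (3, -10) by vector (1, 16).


Translation: (x+dx, y+dy) = (3+1, -10+16) = (4, 6)

(4, 6)


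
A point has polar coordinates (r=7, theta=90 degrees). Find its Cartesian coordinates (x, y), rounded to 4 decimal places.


x = 7 * cos(90) = 0
y = 7 * sin(90) = 7

(0, 7)


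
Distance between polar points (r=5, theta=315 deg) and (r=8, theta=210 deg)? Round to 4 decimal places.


d = sqrt(r1^2 + r2^2 - 2*r1*r2*cos(t2-t1))
d = sqrt(5^2 + 8^2 - 2*5*8*cos(210-315)) = 10.474

10.474


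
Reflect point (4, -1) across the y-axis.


Reflection across y-axis: (x, y) -> (-x, y)
(4, -1) -> (-4, -1)

(-4, -1)


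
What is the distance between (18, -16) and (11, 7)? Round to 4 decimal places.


d = sqrt((11-18)^2 + (7--16)^2) = 24.0416

24.0416


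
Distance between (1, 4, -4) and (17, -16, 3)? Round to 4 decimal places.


d = sqrt((17-1)^2 + (-16-4)^2 + (3--4)^2) = 26.5518

26.5518


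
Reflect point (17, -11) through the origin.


Reflection through origin: (x, y) -> (-x, -y)
(17, -11) -> (-17, 11)

(-17, 11)


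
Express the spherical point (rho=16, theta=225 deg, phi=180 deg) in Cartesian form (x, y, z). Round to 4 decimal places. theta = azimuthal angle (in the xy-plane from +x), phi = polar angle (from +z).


x = 16 * sin(180) * cos(225) = 0
y = 16 * sin(180) * sin(225) = 0
z = 16 * cos(180) = -16

(0, 0, -16)


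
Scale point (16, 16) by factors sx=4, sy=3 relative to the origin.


Scaling: (x*sx, y*sy) = (16*4, 16*3) = (64, 48)

(64, 48)


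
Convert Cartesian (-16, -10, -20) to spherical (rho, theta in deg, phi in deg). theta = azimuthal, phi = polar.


rho = sqrt((-16)^2 + (-10)^2 + (-20)^2) = 27.4955
theta = atan2(-10, -16) = 212.0054 deg
phi = acos(-20/27.4955) = 136.6683 deg

rho = 27.4955, theta = 212.0054 deg, phi = 136.6683 deg


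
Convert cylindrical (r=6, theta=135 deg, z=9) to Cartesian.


x = 6 * cos(135) = -4.2426
y = 6 * sin(135) = 4.2426
z = 9

(-4.2426, 4.2426, 9)


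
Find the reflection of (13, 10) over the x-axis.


Reflection across x-axis: (x, y) -> (x, -y)
(13, 10) -> (13, -10)

(13, -10)


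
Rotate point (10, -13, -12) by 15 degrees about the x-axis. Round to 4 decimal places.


x' = 10
y' = -13*cos(15) - -12*sin(15) = -9.4512
z' = -13*sin(15) + -12*cos(15) = -14.9558

(10, -9.4512, -14.9558)


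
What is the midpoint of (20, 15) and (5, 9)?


Midpoint = ((20+5)/2, (15+9)/2) = (12.5, 12)

(12.5, 12)


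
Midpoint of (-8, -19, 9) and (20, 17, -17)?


Midpoint = ((-8+20)/2, (-19+17)/2, (9+-17)/2) = (6, -1, -4)

(6, -1, -4)


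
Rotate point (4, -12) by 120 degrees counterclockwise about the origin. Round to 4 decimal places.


x' = 4*cos(120) - -12*sin(120) = 8.3923
y' = 4*sin(120) + -12*cos(120) = 9.4641

(8.3923, 9.4641)


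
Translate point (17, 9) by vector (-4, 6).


Translation: (x+dx, y+dy) = (17+-4, 9+6) = (13, 15)

(13, 15)


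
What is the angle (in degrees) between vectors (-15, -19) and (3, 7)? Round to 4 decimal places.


dot = -15*3 + -19*7 = -178
|u| = 24.2074, |v| = 7.6158
cos(angle) = -0.9655
angle = 164.9084 degrees

164.9084 degrees


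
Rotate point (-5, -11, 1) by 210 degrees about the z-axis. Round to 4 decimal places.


x' = -5*cos(210) - -11*sin(210) = -1.1699
y' = -5*sin(210) + -11*cos(210) = 12.0263
z' = 1

(-1.1699, 12.0263, 1)


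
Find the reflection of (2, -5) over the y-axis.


Reflection across y-axis: (x, y) -> (-x, y)
(2, -5) -> (-2, -5)

(-2, -5)


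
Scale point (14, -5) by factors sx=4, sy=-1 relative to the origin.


Scaling: (x*sx, y*sy) = (14*4, -5*-1) = (56, 5)

(56, 5)


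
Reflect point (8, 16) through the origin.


Reflection through origin: (x, y) -> (-x, -y)
(8, 16) -> (-8, -16)

(-8, -16)


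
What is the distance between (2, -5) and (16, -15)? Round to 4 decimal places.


d = sqrt((16-2)^2 + (-15--5)^2) = 17.2047

17.2047


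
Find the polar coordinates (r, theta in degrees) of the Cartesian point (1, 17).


r = sqrt(1^2 + 17^2) = 17.0294
theta = atan2(17, 1) = 86.6335 degrees

r = 17.0294, theta = 86.6335 degrees


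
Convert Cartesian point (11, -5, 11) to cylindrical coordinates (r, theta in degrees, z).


r = sqrt(11^2 + (-5)^2) = 12.083
theta = atan2(-5, 11) = 335.556 deg
z = 11

r = 12.083, theta = 335.556 deg, z = 11


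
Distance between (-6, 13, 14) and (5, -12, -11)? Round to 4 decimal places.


d = sqrt((5--6)^2 + (-12-13)^2 + (-11-14)^2) = 37.027

37.027


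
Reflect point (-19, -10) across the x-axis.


Reflection across x-axis: (x, y) -> (x, -y)
(-19, -10) -> (-19, 10)

(-19, 10)


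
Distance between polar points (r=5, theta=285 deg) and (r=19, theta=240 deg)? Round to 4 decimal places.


d = sqrt(r1^2 + r2^2 - 2*r1*r2*cos(t2-t1))
d = sqrt(5^2 + 19^2 - 2*5*19*cos(240-285)) = 15.8635

15.8635


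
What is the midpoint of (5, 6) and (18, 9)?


Midpoint = ((5+18)/2, (6+9)/2) = (11.5, 7.5)

(11.5, 7.5)


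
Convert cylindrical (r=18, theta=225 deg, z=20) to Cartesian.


x = 18 * cos(225) = -12.7279
y = 18 * sin(225) = -12.7279
z = 20

(-12.7279, -12.7279, 20)


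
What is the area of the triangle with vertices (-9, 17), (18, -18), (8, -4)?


Area = |x1(y2-y3) + x2(y3-y1) + x3(y1-y2)| / 2
= |-9*(-18--4) + 18*(-4-17) + 8*(17--18)| / 2
= 14

14


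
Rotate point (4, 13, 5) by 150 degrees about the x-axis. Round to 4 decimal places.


x' = 4
y' = 13*cos(150) - 5*sin(150) = -13.7583
z' = 13*sin(150) + 5*cos(150) = 2.1699

(4, -13.7583, 2.1699)


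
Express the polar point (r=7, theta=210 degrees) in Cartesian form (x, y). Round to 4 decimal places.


x = 7 * cos(210) = -6.0622
y = 7 * sin(210) = -3.5

(-6.0622, -3.5)


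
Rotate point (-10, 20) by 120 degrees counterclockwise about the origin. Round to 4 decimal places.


x' = -10*cos(120) - 20*sin(120) = -12.3205
y' = -10*sin(120) + 20*cos(120) = -18.6603

(-12.3205, -18.6603)


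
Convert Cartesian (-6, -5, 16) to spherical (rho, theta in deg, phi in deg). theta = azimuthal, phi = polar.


rho = sqrt((-6)^2 + (-5)^2 + 16^2) = 17.8045
theta = atan2(-5, -6) = 219.8056 deg
phi = acos(16/17.8045) = 26.0189 deg

rho = 17.8045, theta = 219.8056 deg, phi = 26.0189 deg


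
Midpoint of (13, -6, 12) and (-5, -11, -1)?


Midpoint = ((13+-5)/2, (-6+-11)/2, (12+-1)/2) = (4, -8.5, 5.5)

(4, -8.5, 5.5)


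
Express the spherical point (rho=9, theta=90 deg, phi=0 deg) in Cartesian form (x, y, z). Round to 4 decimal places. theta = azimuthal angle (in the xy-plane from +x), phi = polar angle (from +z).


x = 9 * sin(0) * cos(90) = 0
y = 9 * sin(0) * sin(90) = 0
z = 9 * cos(0) = 9

(0, 0, 9)


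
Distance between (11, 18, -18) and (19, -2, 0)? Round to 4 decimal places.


d = sqrt((19-11)^2 + (-2-18)^2 + (0--18)^2) = 28.0713

28.0713


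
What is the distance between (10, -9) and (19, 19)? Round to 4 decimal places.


d = sqrt((19-10)^2 + (19--9)^2) = 29.4109

29.4109


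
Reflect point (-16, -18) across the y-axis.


Reflection across y-axis: (x, y) -> (-x, y)
(-16, -18) -> (16, -18)

(16, -18)


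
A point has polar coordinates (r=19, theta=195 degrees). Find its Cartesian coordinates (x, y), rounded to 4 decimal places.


x = 19 * cos(195) = -18.3526
y = 19 * sin(195) = -4.9176

(-18.3526, -4.9176)


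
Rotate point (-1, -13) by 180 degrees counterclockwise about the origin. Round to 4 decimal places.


x' = -1*cos(180) - -13*sin(180) = 1
y' = -1*sin(180) + -13*cos(180) = 13

(1, 13)


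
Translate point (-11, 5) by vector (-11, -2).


Translation: (x+dx, y+dy) = (-11+-11, 5+-2) = (-22, 3)

(-22, 3)


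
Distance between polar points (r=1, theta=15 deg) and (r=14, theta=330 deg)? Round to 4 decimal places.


d = sqrt(r1^2 + r2^2 - 2*r1*r2*cos(t2-t1))
d = sqrt(1^2 + 14^2 - 2*1*14*cos(330-15)) = 13.3117

13.3117


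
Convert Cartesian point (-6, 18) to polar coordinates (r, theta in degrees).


r = sqrt((-6)^2 + 18^2) = 18.9737
theta = atan2(18, -6) = 108.4349 degrees

r = 18.9737, theta = 108.4349 degrees


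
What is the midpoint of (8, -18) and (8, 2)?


Midpoint = ((8+8)/2, (-18+2)/2) = (8, -8)

(8, -8)


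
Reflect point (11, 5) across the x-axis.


Reflection across x-axis: (x, y) -> (x, -y)
(11, 5) -> (11, -5)

(11, -5)


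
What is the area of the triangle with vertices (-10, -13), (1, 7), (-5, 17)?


Area = |x1(y2-y3) + x2(y3-y1) + x3(y1-y2)| / 2
= |-10*(7-17) + 1*(17--13) + -5*(-13-7)| / 2
= 115

115


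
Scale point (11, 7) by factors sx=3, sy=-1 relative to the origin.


Scaling: (x*sx, y*sy) = (11*3, 7*-1) = (33, -7)

(33, -7)


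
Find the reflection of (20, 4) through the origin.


Reflection through origin: (x, y) -> (-x, -y)
(20, 4) -> (-20, -4)

(-20, -4)


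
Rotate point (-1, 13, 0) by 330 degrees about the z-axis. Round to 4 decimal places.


x' = -1*cos(330) - 13*sin(330) = 5.634
y' = -1*sin(330) + 13*cos(330) = 11.7583
z' = 0

(5.634, 11.7583, 0)


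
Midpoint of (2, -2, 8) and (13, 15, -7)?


Midpoint = ((2+13)/2, (-2+15)/2, (8+-7)/2) = (7.5, 6.5, 0.5)

(7.5, 6.5, 0.5)


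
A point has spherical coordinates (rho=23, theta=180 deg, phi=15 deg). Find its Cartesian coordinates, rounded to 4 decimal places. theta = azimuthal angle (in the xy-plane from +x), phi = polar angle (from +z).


x = 23 * sin(15) * cos(180) = -5.9528
y = 23 * sin(15) * sin(180) = 0
z = 23 * cos(15) = 22.2163

(-5.9528, 0, 22.2163)


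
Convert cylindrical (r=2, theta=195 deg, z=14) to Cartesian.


x = 2 * cos(195) = -1.9319
y = 2 * sin(195) = -0.5176
z = 14

(-1.9319, -0.5176, 14)


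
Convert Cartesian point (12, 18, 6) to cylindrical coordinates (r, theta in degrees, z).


r = sqrt(12^2 + 18^2) = 21.6333
theta = atan2(18, 12) = 56.3099 deg
z = 6

r = 21.6333, theta = 56.3099 deg, z = 6


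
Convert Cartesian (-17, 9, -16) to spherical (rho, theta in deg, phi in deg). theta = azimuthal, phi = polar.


rho = sqrt((-17)^2 + 9^2 + (-16)^2) = 25.02
theta = atan2(9, -17) = 152.1027 deg
phi = acos(-16/25.02) = 129.7537 deg

rho = 25.02, theta = 152.1027 deg, phi = 129.7537 deg


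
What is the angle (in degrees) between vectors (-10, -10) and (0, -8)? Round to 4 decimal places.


dot = -10*0 + -10*-8 = 80
|u| = 14.1421, |v| = 8
cos(angle) = 0.7071
angle = 45 degrees

45 degrees


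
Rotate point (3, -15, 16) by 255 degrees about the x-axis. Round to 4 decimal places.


x' = 3
y' = -15*cos(255) - 16*sin(255) = 19.3371
z' = -15*sin(255) + 16*cos(255) = 10.3478

(3, 19.3371, 10.3478)


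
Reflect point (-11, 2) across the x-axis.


Reflection across x-axis: (x, y) -> (x, -y)
(-11, 2) -> (-11, -2)

(-11, -2)


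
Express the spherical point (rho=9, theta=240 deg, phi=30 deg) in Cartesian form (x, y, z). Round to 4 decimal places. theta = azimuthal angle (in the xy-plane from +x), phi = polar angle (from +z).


x = 9 * sin(30) * cos(240) = -2.25
y = 9 * sin(30) * sin(240) = -3.8971
z = 9 * cos(30) = 7.7942

(-2.25, -3.8971, 7.7942)


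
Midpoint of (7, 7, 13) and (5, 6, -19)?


Midpoint = ((7+5)/2, (7+6)/2, (13+-19)/2) = (6, 6.5, -3)

(6, 6.5, -3)


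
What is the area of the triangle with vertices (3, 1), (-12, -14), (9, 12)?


Area = |x1(y2-y3) + x2(y3-y1) + x3(y1-y2)| / 2
= |3*(-14-12) + -12*(12-1) + 9*(1--14)| / 2
= 37.5

37.5


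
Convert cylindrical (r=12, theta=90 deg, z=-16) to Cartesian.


x = 12 * cos(90) = 0
y = 12 * sin(90) = 12
z = -16

(0, 12, -16)


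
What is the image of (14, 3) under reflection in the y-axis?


Reflection across y-axis: (x, y) -> (-x, y)
(14, 3) -> (-14, 3)

(-14, 3)


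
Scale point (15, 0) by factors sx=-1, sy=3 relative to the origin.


Scaling: (x*sx, y*sy) = (15*-1, 0*3) = (-15, 0)

(-15, 0)


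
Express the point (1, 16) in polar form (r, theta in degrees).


r = sqrt(1^2 + 16^2) = 16.0312
theta = atan2(16, 1) = 86.4237 degrees

r = 16.0312, theta = 86.4237 degrees


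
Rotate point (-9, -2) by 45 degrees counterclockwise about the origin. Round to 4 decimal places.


x' = -9*cos(45) - -2*sin(45) = -4.9497
y' = -9*sin(45) + -2*cos(45) = -7.7782

(-4.9497, -7.7782)


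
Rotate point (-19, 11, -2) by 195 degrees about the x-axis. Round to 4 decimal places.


x' = -19
y' = 11*cos(195) - -2*sin(195) = -11.1428
z' = 11*sin(195) + -2*cos(195) = -0.9152

(-19, -11.1428, -0.9152)


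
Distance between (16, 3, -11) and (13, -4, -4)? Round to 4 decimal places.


d = sqrt((13-16)^2 + (-4-3)^2 + (-4--11)^2) = 10.3441

10.3441


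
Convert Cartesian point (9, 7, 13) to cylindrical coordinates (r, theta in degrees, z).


r = sqrt(9^2 + 7^2) = 11.4018
theta = atan2(7, 9) = 37.875 deg
z = 13

r = 11.4018, theta = 37.875 deg, z = 13


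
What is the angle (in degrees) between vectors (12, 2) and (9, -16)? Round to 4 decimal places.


dot = 12*9 + 2*-16 = 76
|u| = 12.1655, |v| = 18.3576
cos(angle) = 0.3403
angle = 70.1046 degrees

70.1046 degrees


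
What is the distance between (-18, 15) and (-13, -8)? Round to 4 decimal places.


d = sqrt((-13--18)^2 + (-8-15)^2) = 23.5372

23.5372


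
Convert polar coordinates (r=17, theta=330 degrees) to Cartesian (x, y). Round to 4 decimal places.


x = 17 * cos(330) = 14.7224
y = 17 * sin(330) = -8.5

(14.7224, -8.5)


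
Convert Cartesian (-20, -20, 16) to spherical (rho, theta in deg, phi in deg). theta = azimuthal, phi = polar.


rho = sqrt((-20)^2 + (-20)^2 + 16^2) = 32.4962
theta = atan2(-20, -20) = 225 deg
phi = acos(16/32.4962) = 60.5038 deg

rho = 32.4962, theta = 225 deg, phi = 60.5038 deg


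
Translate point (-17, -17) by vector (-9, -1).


Translation: (x+dx, y+dy) = (-17+-9, -17+-1) = (-26, -18)

(-26, -18)


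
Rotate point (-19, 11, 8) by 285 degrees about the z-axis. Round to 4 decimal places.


x' = -19*cos(285) - 11*sin(285) = 5.7076
y' = -19*sin(285) + 11*cos(285) = 21.1996
z' = 8

(5.7076, 21.1996, 8)


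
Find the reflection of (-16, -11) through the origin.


Reflection through origin: (x, y) -> (-x, -y)
(-16, -11) -> (16, 11)

(16, 11)


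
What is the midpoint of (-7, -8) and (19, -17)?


Midpoint = ((-7+19)/2, (-8+-17)/2) = (6, -12.5)

(6, -12.5)


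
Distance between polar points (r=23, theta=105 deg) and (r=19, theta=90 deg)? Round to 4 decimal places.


d = sqrt(r1^2 + r2^2 - 2*r1*r2*cos(t2-t1))
d = sqrt(23^2 + 19^2 - 2*23*19*cos(90-105)) = 6.7662

6.7662


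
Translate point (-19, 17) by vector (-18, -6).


Translation: (x+dx, y+dy) = (-19+-18, 17+-6) = (-37, 11)

(-37, 11)


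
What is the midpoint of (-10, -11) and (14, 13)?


Midpoint = ((-10+14)/2, (-11+13)/2) = (2, 1)

(2, 1)


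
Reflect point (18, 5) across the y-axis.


Reflection across y-axis: (x, y) -> (-x, y)
(18, 5) -> (-18, 5)

(-18, 5)


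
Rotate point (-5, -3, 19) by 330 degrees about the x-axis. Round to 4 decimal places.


x' = -5
y' = -3*cos(330) - 19*sin(330) = 6.9019
z' = -3*sin(330) + 19*cos(330) = 17.9545

(-5, 6.9019, 17.9545)


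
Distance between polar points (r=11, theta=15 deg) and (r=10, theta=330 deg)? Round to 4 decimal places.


d = sqrt(r1^2 + r2^2 - 2*r1*r2*cos(t2-t1))
d = sqrt(11^2 + 10^2 - 2*11*10*cos(330-15)) = 8.0893

8.0893


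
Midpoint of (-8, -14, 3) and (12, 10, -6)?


Midpoint = ((-8+12)/2, (-14+10)/2, (3+-6)/2) = (2, -2, -1.5)

(2, -2, -1.5)


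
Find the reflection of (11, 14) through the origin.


Reflection through origin: (x, y) -> (-x, -y)
(11, 14) -> (-11, -14)

(-11, -14)


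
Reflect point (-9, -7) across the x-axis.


Reflection across x-axis: (x, y) -> (x, -y)
(-9, -7) -> (-9, 7)

(-9, 7)


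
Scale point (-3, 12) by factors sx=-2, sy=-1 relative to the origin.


Scaling: (x*sx, y*sy) = (-3*-2, 12*-1) = (6, -12)

(6, -12)


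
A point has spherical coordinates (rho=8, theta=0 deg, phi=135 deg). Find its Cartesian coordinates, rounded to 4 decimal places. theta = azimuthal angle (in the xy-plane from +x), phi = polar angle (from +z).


x = 8 * sin(135) * cos(0) = 5.6569
y = 8 * sin(135) * sin(0) = 0
z = 8 * cos(135) = -5.6569

(5.6569, 0, -5.6569)


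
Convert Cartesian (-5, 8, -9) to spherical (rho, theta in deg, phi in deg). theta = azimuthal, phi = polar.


rho = sqrt((-5)^2 + 8^2 + (-9)^2) = 13.0384
theta = atan2(8, -5) = 122.0054 deg
phi = acos(-9/13.0384) = 133.6514 deg

rho = 13.0384, theta = 122.0054 deg, phi = 133.6514 deg


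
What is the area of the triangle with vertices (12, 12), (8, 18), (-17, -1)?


Area = |x1(y2-y3) + x2(y3-y1) + x3(y1-y2)| / 2
= |12*(18--1) + 8*(-1-12) + -17*(12-18)| / 2
= 113

113


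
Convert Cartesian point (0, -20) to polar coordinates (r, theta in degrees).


r = sqrt(0^2 + (-20)^2) = 20
theta = atan2(-20, 0) = 270 degrees

r = 20, theta = 270 degrees


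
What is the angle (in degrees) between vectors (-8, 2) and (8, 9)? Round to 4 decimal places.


dot = -8*8 + 2*9 = -46
|u| = 8.2462, |v| = 12.0416
cos(angle) = -0.4633
angle = 117.5973 degrees

117.5973 degrees


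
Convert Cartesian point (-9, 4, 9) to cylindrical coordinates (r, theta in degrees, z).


r = sqrt((-9)^2 + 4^2) = 9.8489
theta = atan2(4, -9) = 156.0375 deg
z = 9

r = 9.8489, theta = 156.0375 deg, z = 9


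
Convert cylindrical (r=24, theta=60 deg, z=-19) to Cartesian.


x = 24 * cos(60) = 12
y = 24 * sin(60) = 20.7846
z = -19

(12, 20.7846, -19)


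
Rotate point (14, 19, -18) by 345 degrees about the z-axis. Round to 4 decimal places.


x' = 14*cos(345) - 19*sin(345) = 18.4405
y' = 14*sin(345) + 19*cos(345) = 14.7291
z' = -18

(18.4405, 14.7291, -18)


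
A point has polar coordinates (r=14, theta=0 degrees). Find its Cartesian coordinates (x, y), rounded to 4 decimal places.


x = 14 * cos(0) = 14
y = 14 * sin(0) = 0

(14, 0)


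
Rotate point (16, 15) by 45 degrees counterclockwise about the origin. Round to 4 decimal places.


x' = 16*cos(45) - 15*sin(45) = 0.7071
y' = 16*sin(45) + 15*cos(45) = 21.9203

(0.7071, 21.9203)


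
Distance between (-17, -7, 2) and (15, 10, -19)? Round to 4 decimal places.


d = sqrt((15--17)^2 + (10--7)^2 + (-19-2)^2) = 41.8808

41.8808


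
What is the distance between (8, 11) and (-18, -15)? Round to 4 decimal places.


d = sqrt((-18-8)^2 + (-15-11)^2) = 36.7696

36.7696


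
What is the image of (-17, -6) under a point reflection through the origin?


Reflection through origin: (x, y) -> (-x, -y)
(-17, -6) -> (17, 6)

(17, 6)


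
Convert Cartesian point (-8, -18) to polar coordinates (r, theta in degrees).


r = sqrt((-8)^2 + (-18)^2) = 19.6977
theta = atan2(-18, -8) = 246.0375 degrees

r = 19.6977, theta = 246.0375 degrees


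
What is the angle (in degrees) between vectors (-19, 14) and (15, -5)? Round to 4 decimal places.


dot = -19*15 + 14*-5 = -355
|u| = 23.6008, |v| = 15.8114
cos(angle) = -0.9513
angle = 162.0506 degrees

162.0506 degrees


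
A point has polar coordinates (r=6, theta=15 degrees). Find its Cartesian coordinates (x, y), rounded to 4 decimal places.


x = 6 * cos(15) = 5.7956
y = 6 * sin(15) = 1.5529

(5.7956, 1.5529)


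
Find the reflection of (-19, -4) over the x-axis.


Reflection across x-axis: (x, y) -> (x, -y)
(-19, -4) -> (-19, 4)

(-19, 4)


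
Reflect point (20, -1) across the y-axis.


Reflection across y-axis: (x, y) -> (-x, y)
(20, -1) -> (-20, -1)

(-20, -1)


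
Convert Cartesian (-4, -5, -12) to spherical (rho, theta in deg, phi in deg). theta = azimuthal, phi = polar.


rho = sqrt((-4)^2 + (-5)^2 + (-12)^2) = 13.6015
theta = atan2(-5, -4) = 231.3402 deg
phi = acos(-12/13.6015) = 151.9159 deg

rho = 13.6015, theta = 231.3402 deg, phi = 151.9159 deg


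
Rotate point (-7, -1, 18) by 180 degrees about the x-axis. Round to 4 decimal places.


x' = -7
y' = -1*cos(180) - 18*sin(180) = 1
z' = -1*sin(180) + 18*cos(180) = -18

(-7, 1, -18)


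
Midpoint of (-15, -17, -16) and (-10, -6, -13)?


Midpoint = ((-15+-10)/2, (-17+-6)/2, (-16+-13)/2) = (-12.5, -11.5, -14.5)

(-12.5, -11.5, -14.5)


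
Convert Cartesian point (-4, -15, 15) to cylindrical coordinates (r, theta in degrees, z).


r = sqrt((-4)^2 + (-15)^2) = 15.5242
theta = atan2(-15, -4) = 255.0686 deg
z = 15

r = 15.5242, theta = 255.0686 deg, z = 15


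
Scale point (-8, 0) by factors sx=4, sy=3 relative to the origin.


Scaling: (x*sx, y*sy) = (-8*4, 0*3) = (-32, 0)

(-32, 0)


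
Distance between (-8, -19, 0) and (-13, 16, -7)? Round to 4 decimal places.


d = sqrt((-13--8)^2 + (16--19)^2 + (-7-0)^2) = 36.0416

36.0416


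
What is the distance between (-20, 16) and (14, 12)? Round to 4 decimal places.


d = sqrt((14--20)^2 + (12-16)^2) = 34.2345

34.2345


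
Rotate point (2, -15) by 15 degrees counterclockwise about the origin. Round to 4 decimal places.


x' = 2*cos(15) - -15*sin(15) = 5.8141
y' = 2*sin(15) + -15*cos(15) = -13.9712

(5.8141, -13.9712)


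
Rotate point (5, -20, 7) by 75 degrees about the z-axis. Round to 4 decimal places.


x' = 5*cos(75) - -20*sin(75) = 20.6126
y' = 5*sin(75) + -20*cos(75) = -0.3468
z' = 7

(20.6126, -0.3468, 7)


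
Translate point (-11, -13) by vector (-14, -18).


Translation: (x+dx, y+dy) = (-11+-14, -13+-18) = (-25, -31)

(-25, -31)


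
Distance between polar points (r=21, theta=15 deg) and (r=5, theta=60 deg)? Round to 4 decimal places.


d = sqrt(r1^2 + r2^2 - 2*r1*r2*cos(t2-t1))
d = sqrt(21^2 + 5^2 - 2*21*5*cos(60-15)) = 17.8187

17.8187


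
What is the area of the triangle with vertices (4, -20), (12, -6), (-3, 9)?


Area = |x1(y2-y3) + x2(y3-y1) + x3(y1-y2)| / 2
= |4*(-6-9) + 12*(9--20) + -3*(-20--6)| / 2
= 165

165


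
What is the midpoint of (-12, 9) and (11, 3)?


Midpoint = ((-12+11)/2, (9+3)/2) = (-0.5, 6)

(-0.5, 6)


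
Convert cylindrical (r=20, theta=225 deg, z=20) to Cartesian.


x = 20 * cos(225) = -14.1421
y = 20 * sin(225) = -14.1421
z = 20

(-14.1421, -14.1421, 20)


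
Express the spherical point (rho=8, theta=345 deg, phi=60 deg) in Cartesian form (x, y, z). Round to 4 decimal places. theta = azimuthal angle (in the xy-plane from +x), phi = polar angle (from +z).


x = 8 * sin(60) * cos(345) = 6.6921
y = 8 * sin(60) * sin(345) = -1.7932
z = 8 * cos(60) = 4

(6.6921, -1.7932, 4)


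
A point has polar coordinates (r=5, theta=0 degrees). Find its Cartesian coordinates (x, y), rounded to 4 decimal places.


x = 5 * cos(0) = 5
y = 5 * sin(0) = 0

(5, 0)


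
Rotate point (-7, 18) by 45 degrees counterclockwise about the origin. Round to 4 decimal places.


x' = -7*cos(45) - 18*sin(45) = -17.6777
y' = -7*sin(45) + 18*cos(45) = 7.7782

(-17.6777, 7.7782)


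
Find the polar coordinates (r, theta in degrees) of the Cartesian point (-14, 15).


r = sqrt((-14)^2 + 15^2) = 20.5183
theta = atan2(15, -14) = 133.0251 degrees

r = 20.5183, theta = 133.0251 degrees


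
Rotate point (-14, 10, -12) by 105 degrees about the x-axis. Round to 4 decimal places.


x' = -14
y' = 10*cos(105) - -12*sin(105) = 9.0029
z' = 10*sin(105) + -12*cos(105) = 12.7651

(-14, 9.0029, 12.7651)


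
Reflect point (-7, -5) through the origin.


Reflection through origin: (x, y) -> (-x, -y)
(-7, -5) -> (7, 5)

(7, 5)


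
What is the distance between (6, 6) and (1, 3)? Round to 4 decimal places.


d = sqrt((1-6)^2 + (3-6)^2) = 5.831

5.831


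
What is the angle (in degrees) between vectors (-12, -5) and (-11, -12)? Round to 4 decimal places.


dot = -12*-11 + -5*-12 = 192
|u| = 13, |v| = 16.2788
cos(angle) = 0.9073
angle = 24.8697 degrees

24.8697 degrees


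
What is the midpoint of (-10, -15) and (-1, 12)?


Midpoint = ((-10+-1)/2, (-15+12)/2) = (-5.5, -1.5)

(-5.5, -1.5)


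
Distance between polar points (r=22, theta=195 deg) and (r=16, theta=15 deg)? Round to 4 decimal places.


d = sqrt(r1^2 + r2^2 - 2*r1*r2*cos(t2-t1))
d = sqrt(22^2 + 16^2 - 2*22*16*cos(15-195)) = 38

38


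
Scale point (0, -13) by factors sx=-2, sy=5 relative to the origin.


Scaling: (x*sx, y*sy) = (0*-2, -13*5) = (0, -65)

(0, -65)


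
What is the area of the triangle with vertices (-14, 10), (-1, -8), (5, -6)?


Area = |x1(y2-y3) + x2(y3-y1) + x3(y1-y2)| / 2
= |-14*(-8--6) + -1*(-6-10) + 5*(10--8)| / 2
= 67

67
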